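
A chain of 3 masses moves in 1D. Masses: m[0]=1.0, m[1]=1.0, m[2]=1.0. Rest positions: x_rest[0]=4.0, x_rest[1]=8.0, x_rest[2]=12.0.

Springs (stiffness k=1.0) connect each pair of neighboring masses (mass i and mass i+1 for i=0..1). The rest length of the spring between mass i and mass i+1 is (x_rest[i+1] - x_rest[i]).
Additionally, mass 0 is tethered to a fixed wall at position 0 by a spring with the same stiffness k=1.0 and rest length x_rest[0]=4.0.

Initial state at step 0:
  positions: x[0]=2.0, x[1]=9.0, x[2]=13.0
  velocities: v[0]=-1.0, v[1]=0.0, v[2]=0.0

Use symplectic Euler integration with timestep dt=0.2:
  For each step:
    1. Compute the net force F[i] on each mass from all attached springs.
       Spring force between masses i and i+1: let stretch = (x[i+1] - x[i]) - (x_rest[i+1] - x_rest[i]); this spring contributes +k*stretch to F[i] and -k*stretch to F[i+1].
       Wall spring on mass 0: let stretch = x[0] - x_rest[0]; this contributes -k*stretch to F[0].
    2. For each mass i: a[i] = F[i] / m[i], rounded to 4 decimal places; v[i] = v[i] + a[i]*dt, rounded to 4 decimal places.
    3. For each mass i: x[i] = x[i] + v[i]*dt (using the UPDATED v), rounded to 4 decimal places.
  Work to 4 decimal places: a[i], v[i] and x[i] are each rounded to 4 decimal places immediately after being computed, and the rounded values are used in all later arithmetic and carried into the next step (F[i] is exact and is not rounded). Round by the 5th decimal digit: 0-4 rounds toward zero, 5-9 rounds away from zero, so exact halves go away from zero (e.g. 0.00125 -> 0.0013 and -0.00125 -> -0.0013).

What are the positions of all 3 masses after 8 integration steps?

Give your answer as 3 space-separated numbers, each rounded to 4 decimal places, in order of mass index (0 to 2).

Step 0: x=[2.0000 9.0000 13.0000] v=[-1.0000 0.0000 0.0000]
Step 1: x=[2.0000 8.8800 13.0000] v=[0.0000 -0.6000 0.0000]
Step 2: x=[2.1952 8.6496 12.9952] v=[0.9760 -1.1520 -0.0240]
Step 3: x=[2.5608 8.3348 12.9766] v=[1.8278 -1.5738 -0.0931]
Step 4: x=[3.0549 7.9748 12.9323] v=[2.4704 -1.8002 -0.2215]
Step 5: x=[3.6236 7.6163 12.8497] v=[2.8434 -1.7927 -0.4130]
Step 6: x=[4.2070 7.3074 12.7178] v=[2.9172 -1.5446 -0.6597]
Step 7: x=[4.7462 7.0909 12.5294] v=[2.6959 -1.0826 -0.9418]
Step 8: x=[5.1893 6.9981 12.2835] v=[2.2156 -0.4638 -1.2295]

Answer: 5.1893 6.9981 12.2835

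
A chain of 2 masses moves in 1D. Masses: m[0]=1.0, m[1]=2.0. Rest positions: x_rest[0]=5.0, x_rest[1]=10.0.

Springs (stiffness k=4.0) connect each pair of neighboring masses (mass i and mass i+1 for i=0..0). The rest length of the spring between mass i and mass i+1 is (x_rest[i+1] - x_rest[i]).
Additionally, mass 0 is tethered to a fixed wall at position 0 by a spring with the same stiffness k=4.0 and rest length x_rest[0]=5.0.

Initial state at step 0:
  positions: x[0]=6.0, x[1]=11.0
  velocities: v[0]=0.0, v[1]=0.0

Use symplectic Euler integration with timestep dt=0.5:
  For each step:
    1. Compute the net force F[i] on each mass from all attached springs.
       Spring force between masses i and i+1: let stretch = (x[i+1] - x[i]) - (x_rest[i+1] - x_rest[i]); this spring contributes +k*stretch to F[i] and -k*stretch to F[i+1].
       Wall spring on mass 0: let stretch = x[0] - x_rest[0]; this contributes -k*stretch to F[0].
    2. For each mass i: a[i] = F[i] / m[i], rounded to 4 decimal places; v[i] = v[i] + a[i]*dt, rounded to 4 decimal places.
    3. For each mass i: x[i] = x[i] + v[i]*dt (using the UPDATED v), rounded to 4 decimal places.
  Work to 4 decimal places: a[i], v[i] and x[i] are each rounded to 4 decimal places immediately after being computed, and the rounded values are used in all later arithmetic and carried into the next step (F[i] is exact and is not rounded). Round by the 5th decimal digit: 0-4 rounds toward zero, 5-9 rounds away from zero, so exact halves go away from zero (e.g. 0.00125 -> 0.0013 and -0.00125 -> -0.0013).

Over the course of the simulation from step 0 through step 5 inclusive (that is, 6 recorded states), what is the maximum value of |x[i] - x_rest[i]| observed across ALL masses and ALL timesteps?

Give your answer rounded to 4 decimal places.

Step 0: x=[6.0000 11.0000] v=[0.0000 0.0000]
Step 1: x=[5.0000 11.0000] v=[-2.0000 0.0000]
Step 2: x=[5.0000 10.5000] v=[0.0000 -1.0000]
Step 3: x=[5.5000 9.7500] v=[1.0000 -1.5000]
Step 4: x=[4.7500 9.3750] v=[-1.5000 -0.7500]
Step 5: x=[3.8750 9.1875] v=[-1.7500 -0.3750]
Max displacement = 1.1250

Answer: 1.1250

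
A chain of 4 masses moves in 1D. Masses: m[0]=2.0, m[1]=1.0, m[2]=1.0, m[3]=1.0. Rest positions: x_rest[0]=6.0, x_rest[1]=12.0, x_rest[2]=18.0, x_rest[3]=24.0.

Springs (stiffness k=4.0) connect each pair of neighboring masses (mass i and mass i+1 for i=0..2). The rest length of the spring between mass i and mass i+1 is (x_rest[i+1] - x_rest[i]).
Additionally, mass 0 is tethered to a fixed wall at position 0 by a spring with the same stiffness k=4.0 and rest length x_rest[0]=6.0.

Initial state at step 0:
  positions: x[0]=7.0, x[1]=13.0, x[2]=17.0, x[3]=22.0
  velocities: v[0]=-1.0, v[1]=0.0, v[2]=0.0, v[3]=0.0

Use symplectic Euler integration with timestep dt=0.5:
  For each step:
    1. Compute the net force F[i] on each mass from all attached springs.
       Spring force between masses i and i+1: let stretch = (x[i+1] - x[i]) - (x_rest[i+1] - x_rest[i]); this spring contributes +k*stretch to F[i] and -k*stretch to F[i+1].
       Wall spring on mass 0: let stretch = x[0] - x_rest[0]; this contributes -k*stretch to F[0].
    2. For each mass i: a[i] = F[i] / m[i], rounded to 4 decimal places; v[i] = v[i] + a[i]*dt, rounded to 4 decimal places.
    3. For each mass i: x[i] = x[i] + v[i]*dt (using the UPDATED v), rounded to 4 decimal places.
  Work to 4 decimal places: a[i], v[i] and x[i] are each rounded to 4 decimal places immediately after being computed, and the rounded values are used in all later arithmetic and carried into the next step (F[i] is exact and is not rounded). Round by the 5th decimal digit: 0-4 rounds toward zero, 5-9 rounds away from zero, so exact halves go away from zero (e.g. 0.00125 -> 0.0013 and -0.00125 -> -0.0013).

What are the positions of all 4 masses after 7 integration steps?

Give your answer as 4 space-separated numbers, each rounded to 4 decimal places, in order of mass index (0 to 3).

Answer: 7.7500 12.8750 17.7500 22.7500

Derivation:
Step 0: x=[7.0000 13.0000 17.0000 22.0000] v=[-1.0000 0.0000 0.0000 0.0000]
Step 1: x=[6.0000 11.0000 18.0000 23.0000] v=[-2.0000 -4.0000 2.0000 2.0000]
Step 2: x=[4.5000 11.0000 17.0000 25.0000] v=[-3.0000 0.0000 -2.0000 4.0000]
Step 3: x=[4.0000 10.5000 18.0000 25.0000] v=[-1.0000 -1.0000 2.0000 0.0000]
Step 4: x=[4.7500 11.0000 18.5000 24.0000] v=[1.5000 1.0000 1.0000 -2.0000]
Step 5: x=[6.2500 12.7500 17.0000 23.5000] v=[3.0000 3.5000 -3.0000 -1.0000]
Step 6: x=[7.8750 12.2500 17.7500 22.5000] v=[3.2500 -1.0000 1.5000 -2.0000]
Step 7: x=[7.7500 12.8750 17.7500 22.7500] v=[-0.2500 1.2500 0.0000 0.5000]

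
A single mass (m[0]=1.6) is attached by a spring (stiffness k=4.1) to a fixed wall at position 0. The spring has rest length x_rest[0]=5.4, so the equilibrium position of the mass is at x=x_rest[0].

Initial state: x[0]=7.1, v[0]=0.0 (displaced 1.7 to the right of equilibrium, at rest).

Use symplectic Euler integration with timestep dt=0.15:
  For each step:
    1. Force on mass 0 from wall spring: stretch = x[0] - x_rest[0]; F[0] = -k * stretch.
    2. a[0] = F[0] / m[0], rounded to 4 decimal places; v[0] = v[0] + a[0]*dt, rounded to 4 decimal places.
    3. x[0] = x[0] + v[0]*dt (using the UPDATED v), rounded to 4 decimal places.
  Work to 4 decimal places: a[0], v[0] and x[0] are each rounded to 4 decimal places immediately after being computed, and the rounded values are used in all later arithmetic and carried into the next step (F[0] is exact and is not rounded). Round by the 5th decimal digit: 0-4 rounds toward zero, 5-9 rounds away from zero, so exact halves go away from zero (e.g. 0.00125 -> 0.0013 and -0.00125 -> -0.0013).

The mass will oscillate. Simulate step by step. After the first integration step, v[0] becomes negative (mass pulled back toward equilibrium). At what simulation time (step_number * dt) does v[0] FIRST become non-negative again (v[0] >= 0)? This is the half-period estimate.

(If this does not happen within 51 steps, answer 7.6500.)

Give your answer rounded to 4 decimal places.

Answer: 2.1000

Derivation:
Step 0: x=[7.1000] v=[0.0000]
Step 1: x=[7.0020] v=[-0.6534]
Step 2: x=[6.8116] v=[-1.2692]
Step 3: x=[6.5398] v=[-1.8118]
Step 4: x=[6.2023] v=[-2.2499]
Step 5: x=[5.8186] v=[-2.5583]
Step 6: x=[5.4107] v=[-2.7192]
Step 7: x=[5.0022] v=[-2.7233]
Step 8: x=[4.6166] v=[-2.5704]
Step 9: x=[4.2762] v=[-2.2693]
Step 10: x=[4.0006] v=[-1.8373]
Step 11: x=[3.8057] v=[-1.2994]
Step 12: x=[3.7027] v=[-0.6866]
Step 13: x=[3.6976] v=[-0.0342]
Step 14: x=[3.7906] v=[0.6202]
First v>=0 after going negative at step 14, time=2.1000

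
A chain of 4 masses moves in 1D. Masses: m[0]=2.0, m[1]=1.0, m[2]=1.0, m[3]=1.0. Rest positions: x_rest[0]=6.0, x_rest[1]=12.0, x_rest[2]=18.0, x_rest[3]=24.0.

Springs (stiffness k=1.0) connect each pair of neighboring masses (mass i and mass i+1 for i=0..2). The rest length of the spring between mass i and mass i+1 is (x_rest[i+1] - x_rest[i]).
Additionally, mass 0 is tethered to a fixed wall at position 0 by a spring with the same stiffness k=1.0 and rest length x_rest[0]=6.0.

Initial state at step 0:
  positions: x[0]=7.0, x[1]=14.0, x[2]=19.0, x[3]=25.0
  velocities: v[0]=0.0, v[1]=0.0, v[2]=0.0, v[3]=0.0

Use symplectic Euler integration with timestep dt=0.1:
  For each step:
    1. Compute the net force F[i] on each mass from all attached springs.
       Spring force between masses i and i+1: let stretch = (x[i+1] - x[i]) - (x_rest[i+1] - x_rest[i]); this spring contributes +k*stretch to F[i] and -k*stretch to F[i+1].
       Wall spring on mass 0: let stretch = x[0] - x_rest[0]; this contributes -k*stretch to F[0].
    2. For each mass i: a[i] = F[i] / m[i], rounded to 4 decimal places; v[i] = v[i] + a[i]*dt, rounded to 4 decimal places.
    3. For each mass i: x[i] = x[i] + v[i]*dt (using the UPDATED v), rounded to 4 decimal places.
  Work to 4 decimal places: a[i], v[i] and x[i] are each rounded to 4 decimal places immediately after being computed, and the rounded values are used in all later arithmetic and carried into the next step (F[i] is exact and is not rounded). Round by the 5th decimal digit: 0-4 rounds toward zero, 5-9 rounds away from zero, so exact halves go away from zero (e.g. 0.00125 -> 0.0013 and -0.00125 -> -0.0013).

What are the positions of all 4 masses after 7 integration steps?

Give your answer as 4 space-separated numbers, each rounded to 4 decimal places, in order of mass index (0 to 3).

Answer: 6.9881 13.5000 19.2325 25.0116

Derivation:
Step 0: x=[7.0000 14.0000 19.0000 25.0000] v=[0.0000 0.0000 0.0000 0.0000]
Step 1: x=[7.0000 13.9800 19.0100 25.0000] v=[0.0000 -0.2000 0.1000 0.0000]
Step 2: x=[6.9999 13.9405 19.0296 25.0001] v=[-0.0010 -0.3950 0.1960 0.0010]
Step 3: x=[6.9995 13.8825 19.0580 25.0005] v=[-0.0040 -0.5802 0.2841 0.0040]
Step 4: x=[6.9985 13.8074 19.0941 25.0015] v=[-0.0098 -0.7510 0.3608 0.0098]
Step 5: x=[6.9966 13.7171 19.1364 25.0034] v=[-0.0193 -0.9032 0.4229 0.0191]
Step 6: x=[6.9933 13.6138 19.1832 25.0066] v=[-0.0331 -1.0333 0.4677 0.0324]
Step 7: x=[6.9881 13.5000 19.2325 25.0116] v=[-0.0517 -1.1384 0.4931 0.0501]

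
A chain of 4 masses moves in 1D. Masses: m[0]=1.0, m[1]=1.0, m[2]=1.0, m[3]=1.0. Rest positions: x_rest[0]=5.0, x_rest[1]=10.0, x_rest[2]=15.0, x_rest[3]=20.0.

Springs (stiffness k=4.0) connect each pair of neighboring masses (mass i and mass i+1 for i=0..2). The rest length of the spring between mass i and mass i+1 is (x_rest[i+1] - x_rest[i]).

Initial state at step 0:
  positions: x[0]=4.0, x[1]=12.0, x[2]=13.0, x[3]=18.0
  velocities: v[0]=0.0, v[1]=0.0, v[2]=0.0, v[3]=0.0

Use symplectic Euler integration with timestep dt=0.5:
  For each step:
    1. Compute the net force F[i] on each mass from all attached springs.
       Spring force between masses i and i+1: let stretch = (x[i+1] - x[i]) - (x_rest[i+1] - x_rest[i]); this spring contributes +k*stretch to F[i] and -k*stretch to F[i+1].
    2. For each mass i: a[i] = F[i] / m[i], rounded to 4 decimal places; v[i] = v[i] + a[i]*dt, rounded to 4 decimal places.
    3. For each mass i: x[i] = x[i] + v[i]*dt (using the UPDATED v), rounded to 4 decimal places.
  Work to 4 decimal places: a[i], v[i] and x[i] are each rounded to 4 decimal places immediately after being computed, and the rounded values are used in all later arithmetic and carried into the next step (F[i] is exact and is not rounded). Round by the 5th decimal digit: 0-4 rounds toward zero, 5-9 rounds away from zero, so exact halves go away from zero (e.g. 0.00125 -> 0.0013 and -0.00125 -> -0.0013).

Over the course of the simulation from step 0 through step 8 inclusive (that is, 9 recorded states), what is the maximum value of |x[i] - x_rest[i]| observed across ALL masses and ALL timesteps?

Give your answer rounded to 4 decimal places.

Answer: 5.0000

Derivation:
Step 0: x=[4.0000 12.0000 13.0000 18.0000] v=[0.0000 0.0000 0.0000 0.0000]
Step 1: x=[7.0000 5.0000 17.0000 18.0000] v=[6.0000 -14.0000 8.0000 0.0000]
Step 2: x=[3.0000 12.0000 10.0000 22.0000] v=[-8.0000 14.0000 -14.0000 8.0000]
Step 3: x=[3.0000 8.0000 17.0000 19.0000] v=[0.0000 -8.0000 14.0000 -6.0000]
Step 4: x=[3.0000 8.0000 17.0000 19.0000] v=[0.0000 0.0000 0.0000 0.0000]
Step 5: x=[3.0000 12.0000 10.0000 22.0000] v=[0.0000 8.0000 -14.0000 6.0000]
Step 6: x=[7.0000 5.0000 17.0000 18.0000] v=[8.0000 -14.0000 14.0000 -8.0000]
Step 7: x=[4.0000 12.0000 13.0000 18.0000] v=[-6.0000 14.0000 -8.0000 0.0000]
Step 8: x=[4.0000 12.0000 13.0000 18.0000] v=[0.0000 0.0000 0.0000 0.0000]
Max displacement = 5.0000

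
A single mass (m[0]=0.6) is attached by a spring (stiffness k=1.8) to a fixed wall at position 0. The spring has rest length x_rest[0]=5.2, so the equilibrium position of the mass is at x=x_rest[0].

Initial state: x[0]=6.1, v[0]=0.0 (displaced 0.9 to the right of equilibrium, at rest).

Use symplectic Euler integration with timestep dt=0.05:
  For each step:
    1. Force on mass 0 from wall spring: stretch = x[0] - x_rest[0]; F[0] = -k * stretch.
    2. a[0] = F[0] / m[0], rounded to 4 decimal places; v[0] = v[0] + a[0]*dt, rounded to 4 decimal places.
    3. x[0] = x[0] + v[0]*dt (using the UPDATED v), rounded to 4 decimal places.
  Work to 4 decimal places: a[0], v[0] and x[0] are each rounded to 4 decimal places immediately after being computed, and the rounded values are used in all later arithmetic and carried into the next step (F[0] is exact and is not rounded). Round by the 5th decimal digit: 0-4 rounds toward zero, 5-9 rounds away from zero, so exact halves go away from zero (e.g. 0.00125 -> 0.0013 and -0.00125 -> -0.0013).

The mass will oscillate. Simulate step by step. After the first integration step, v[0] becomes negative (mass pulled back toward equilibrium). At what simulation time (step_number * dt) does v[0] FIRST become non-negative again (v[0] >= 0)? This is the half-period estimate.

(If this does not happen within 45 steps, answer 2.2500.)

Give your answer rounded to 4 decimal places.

Step 0: x=[6.1000] v=[0.0000]
Step 1: x=[6.0933] v=[-0.1350]
Step 2: x=[6.0799] v=[-0.2690]
Step 3: x=[6.0599] v=[-0.4010]
Step 4: x=[6.0334] v=[-0.5300]
Step 5: x=[6.0007] v=[-0.6550]
Step 6: x=[5.9619] v=[-0.7751]
Step 7: x=[5.9174] v=[-0.8894]
Step 8: x=[5.8676] v=[-0.9970]
Step 9: x=[5.8127] v=[-1.0971]
Step 10: x=[5.7533] v=[-1.1890]
Step 11: x=[5.6897] v=[-1.2720]
Step 12: x=[5.6224] v=[-1.3455]
Step 13: x=[5.5520] v=[-1.4089]
Step 14: x=[5.4789] v=[-1.4617]
Step 15: x=[5.4037] v=[-1.5035]
Step 16: x=[5.3270] v=[-1.5341]
Step 17: x=[5.2493] v=[-1.5532]
Step 18: x=[5.1713] v=[-1.5606]
Step 19: x=[5.0935] v=[-1.5563]
Step 20: x=[5.0165] v=[-1.5403]
Step 21: x=[4.9409] v=[-1.5128]
Step 22: x=[4.8672] v=[-1.4739]
Step 23: x=[4.7960] v=[-1.4240]
Step 24: x=[4.7278] v=[-1.3634]
Step 25: x=[4.6632] v=[-1.2926]
Step 26: x=[4.6026] v=[-1.2121]
Step 27: x=[4.5465] v=[-1.1225]
Step 28: x=[4.4953] v=[-1.0245]
Step 29: x=[4.4494] v=[-0.9188]
Step 30: x=[4.4091] v=[-0.8062]
Step 31: x=[4.3747] v=[-0.6876]
Step 32: x=[4.3465] v=[-0.5638]
Step 33: x=[4.3247] v=[-0.4358]
Step 34: x=[4.3095] v=[-0.3045]
Step 35: x=[4.3010] v=[-0.1709]
Step 36: x=[4.2992] v=[-0.0361]
Step 37: x=[4.3042] v=[0.0990]
First v>=0 after going negative at step 37, time=1.8500

Answer: 1.8500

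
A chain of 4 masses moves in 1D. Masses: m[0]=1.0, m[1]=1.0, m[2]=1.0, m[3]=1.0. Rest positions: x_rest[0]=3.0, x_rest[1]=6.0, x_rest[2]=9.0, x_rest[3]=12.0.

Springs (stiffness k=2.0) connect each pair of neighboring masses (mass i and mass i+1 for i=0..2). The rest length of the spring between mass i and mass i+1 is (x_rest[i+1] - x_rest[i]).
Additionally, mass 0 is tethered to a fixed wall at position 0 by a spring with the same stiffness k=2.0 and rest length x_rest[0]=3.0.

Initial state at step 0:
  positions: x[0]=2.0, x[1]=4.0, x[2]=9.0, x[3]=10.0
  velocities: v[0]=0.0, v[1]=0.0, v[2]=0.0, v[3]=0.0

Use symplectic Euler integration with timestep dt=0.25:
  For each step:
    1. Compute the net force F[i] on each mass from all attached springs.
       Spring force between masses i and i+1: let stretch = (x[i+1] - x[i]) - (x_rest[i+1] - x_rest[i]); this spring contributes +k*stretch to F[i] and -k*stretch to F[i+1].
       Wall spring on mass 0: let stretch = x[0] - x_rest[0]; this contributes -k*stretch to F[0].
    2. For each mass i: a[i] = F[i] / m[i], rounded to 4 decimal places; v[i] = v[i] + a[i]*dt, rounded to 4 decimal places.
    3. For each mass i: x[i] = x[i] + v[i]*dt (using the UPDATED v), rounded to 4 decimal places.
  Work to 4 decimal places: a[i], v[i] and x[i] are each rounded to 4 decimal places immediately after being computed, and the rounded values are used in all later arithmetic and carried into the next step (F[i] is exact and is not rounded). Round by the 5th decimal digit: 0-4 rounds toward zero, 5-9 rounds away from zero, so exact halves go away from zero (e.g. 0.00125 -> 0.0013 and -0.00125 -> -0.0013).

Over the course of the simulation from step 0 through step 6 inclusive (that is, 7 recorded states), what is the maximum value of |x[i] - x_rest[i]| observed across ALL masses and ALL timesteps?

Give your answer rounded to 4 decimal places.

Step 0: x=[2.0000 4.0000 9.0000 10.0000] v=[0.0000 0.0000 0.0000 0.0000]
Step 1: x=[2.0000 4.3750 8.5000 10.2500] v=[0.0000 1.5000 -2.0000 1.0000]
Step 2: x=[2.0469 4.9688 7.7031 10.6563] v=[0.1875 2.3750 -3.1875 1.6250]
Step 3: x=[2.2032 5.5391 6.9336 11.0684] v=[0.6250 2.2812 -3.0781 1.6484]
Step 4: x=[2.5011 5.8667 6.5066 11.3387] v=[1.1914 1.3105 -1.7080 1.0810]
Step 5: x=[2.9070 5.8536 6.6036 11.3800] v=[1.6237 -0.0524 0.3881 0.1650]
Step 6: x=[3.3179 5.5659 7.2039 11.1992] v=[1.6435 -1.1507 2.4013 -0.7232]
Max displacement = 2.4934

Answer: 2.4934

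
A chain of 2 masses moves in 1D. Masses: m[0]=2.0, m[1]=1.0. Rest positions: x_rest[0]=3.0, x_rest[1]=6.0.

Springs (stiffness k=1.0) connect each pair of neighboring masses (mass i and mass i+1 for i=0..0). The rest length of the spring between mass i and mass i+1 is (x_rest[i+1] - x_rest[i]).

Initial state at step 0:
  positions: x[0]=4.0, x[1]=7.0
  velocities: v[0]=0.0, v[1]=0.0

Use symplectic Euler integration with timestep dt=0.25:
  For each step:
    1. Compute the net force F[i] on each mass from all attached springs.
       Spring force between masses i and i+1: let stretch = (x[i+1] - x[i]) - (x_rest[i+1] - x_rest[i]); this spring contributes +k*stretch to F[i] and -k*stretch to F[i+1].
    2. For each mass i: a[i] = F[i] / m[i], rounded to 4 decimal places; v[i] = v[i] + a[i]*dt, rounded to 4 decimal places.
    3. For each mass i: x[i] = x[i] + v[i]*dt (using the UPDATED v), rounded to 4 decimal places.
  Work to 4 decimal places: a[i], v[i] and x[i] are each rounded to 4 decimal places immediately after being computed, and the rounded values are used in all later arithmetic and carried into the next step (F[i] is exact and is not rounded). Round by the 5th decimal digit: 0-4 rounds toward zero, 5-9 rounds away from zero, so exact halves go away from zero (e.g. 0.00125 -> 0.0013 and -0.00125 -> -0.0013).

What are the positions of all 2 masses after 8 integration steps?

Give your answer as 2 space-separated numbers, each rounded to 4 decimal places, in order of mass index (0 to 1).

Step 0: x=[4.0000 7.0000] v=[0.0000 0.0000]
Step 1: x=[4.0000 7.0000] v=[0.0000 0.0000]
Step 2: x=[4.0000 7.0000] v=[0.0000 0.0000]
Step 3: x=[4.0000 7.0000] v=[0.0000 0.0000]
Step 4: x=[4.0000 7.0000] v=[0.0000 0.0000]
Step 5: x=[4.0000 7.0000] v=[0.0000 0.0000]
Step 6: x=[4.0000 7.0000] v=[0.0000 0.0000]
Step 7: x=[4.0000 7.0000] v=[0.0000 0.0000]
Step 8: x=[4.0000 7.0000] v=[0.0000 0.0000]

Answer: 4.0000 7.0000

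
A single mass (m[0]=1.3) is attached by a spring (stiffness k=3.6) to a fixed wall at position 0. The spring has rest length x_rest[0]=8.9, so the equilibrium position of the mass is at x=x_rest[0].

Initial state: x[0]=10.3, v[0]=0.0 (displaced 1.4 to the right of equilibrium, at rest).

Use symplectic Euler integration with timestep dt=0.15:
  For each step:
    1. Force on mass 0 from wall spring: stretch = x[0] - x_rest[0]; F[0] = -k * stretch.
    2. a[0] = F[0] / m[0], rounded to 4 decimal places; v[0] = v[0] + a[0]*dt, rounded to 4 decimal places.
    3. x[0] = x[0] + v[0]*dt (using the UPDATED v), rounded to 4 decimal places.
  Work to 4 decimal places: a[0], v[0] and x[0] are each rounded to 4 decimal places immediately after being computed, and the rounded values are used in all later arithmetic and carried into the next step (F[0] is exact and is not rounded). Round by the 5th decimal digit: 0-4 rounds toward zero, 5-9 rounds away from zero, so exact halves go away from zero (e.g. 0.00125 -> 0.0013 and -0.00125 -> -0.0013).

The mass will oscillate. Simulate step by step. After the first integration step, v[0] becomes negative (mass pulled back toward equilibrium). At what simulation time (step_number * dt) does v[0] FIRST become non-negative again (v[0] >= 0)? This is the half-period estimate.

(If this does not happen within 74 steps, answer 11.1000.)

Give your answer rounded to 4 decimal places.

Step 0: x=[10.3000] v=[0.0000]
Step 1: x=[10.2128] v=[-0.5815]
Step 2: x=[10.0438] v=[-1.1268]
Step 3: x=[9.8035] v=[-1.6019]
Step 4: x=[9.5069] v=[-1.9772]
Step 5: x=[9.1725] v=[-2.2293]
Step 6: x=[8.8211] v=[-2.3425]
Step 7: x=[8.4746] v=[-2.3097]
Step 8: x=[8.1547] v=[-2.1330]
Step 9: x=[7.8812] v=[-1.8234]
Step 10: x=[7.6712] v=[-1.4002]
Step 11: x=[7.5377] v=[-0.8898]
Step 12: x=[7.4891] v=[-0.3239]
Step 13: x=[7.5284] v=[0.2622]
First v>=0 after going negative at step 13, time=1.9500

Answer: 1.9500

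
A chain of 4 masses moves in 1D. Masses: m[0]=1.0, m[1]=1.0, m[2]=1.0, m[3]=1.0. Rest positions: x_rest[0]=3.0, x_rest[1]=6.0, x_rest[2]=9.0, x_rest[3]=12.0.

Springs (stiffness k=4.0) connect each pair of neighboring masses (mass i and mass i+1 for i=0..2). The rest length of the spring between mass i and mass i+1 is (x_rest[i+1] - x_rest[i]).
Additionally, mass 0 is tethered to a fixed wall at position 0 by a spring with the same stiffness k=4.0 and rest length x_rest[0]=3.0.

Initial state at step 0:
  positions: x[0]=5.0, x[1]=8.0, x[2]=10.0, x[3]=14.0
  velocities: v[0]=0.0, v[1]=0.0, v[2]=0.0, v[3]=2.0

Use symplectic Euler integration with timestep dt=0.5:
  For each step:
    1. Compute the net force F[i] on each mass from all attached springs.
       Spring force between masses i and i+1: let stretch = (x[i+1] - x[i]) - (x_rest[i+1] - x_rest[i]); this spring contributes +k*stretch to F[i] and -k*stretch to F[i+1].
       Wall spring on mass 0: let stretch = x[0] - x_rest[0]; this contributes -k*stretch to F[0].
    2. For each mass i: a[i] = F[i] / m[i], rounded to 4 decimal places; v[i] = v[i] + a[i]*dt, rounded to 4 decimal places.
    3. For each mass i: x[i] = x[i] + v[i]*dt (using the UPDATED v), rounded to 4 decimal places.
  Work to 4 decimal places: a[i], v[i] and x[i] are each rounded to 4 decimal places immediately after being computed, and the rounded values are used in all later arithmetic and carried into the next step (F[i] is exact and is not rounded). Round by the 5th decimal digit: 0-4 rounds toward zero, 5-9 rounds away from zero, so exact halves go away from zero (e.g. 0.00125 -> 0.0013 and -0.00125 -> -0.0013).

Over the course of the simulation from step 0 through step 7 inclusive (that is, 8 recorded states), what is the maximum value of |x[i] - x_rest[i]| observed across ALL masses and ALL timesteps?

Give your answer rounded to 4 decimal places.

Step 0: x=[5.0000 8.0000 10.0000 14.0000] v=[0.0000 0.0000 0.0000 2.0000]
Step 1: x=[3.0000 7.0000 12.0000 14.0000] v=[-4.0000 -2.0000 4.0000 0.0000]
Step 2: x=[2.0000 7.0000 11.0000 15.0000] v=[-2.0000 0.0000 -2.0000 2.0000]
Step 3: x=[4.0000 6.0000 10.0000 15.0000] v=[4.0000 -2.0000 -2.0000 0.0000]
Step 4: x=[4.0000 7.0000 10.0000 13.0000] v=[0.0000 2.0000 0.0000 -4.0000]
Step 5: x=[3.0000 8.0000 10.0000 11.0000] v=[-2.0000 2.0000 0.0000 -4.0000]
Step 6: x=[4.0000 6.0000 9.0000 11.0000] v=[2.0000 -4.0000 -2.0000 0.0000]
Step 7: x=[3.0000 5.0000 7.0000 12.0000] v=[-2.0000 -2.0000 -4.0000 2.0000]
Max displacement = 3.0000

Answer: 3.0000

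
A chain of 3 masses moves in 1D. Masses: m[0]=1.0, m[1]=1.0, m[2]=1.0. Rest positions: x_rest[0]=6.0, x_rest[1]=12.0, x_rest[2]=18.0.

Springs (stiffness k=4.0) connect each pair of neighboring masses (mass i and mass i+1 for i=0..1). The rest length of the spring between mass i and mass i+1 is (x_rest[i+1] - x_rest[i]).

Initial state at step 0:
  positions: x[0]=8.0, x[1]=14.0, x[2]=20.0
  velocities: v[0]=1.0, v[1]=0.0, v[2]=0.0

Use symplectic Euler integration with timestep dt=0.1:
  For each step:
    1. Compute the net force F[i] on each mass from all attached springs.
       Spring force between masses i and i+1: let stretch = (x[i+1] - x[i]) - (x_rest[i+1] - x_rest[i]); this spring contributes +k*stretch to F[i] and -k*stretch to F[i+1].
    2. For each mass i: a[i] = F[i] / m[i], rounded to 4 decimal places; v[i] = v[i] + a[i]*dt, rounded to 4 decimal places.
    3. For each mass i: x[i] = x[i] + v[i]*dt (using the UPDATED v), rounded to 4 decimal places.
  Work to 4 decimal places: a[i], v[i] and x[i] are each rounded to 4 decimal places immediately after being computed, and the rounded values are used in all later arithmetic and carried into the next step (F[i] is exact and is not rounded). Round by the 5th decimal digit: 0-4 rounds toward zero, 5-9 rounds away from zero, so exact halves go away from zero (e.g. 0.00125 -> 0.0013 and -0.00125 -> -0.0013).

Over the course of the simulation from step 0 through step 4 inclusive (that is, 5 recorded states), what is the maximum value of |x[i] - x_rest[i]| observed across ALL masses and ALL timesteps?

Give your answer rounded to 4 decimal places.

Step 0: x=[8.0000 14.0000 20.0000] v=[1.0000 0.0000 0.0000]
Step 1: x=[8.1000 14.0000 20.0000] v=[1.0000 0.0000 0.0000]
Step 2: x=[8.1960 14.0040 20.0000] v=[0.9600 0.0400 0.0000]
Step 3: x=[8.2843 14.0155 20.0002] v=[0.8832 0.1152 0.0016]
Step 4: x=[8.3619 14.0372 20.0010] v=[0.7757 0.2166 0.0077]
Max displacement = 2.3619

Answer: 2.3619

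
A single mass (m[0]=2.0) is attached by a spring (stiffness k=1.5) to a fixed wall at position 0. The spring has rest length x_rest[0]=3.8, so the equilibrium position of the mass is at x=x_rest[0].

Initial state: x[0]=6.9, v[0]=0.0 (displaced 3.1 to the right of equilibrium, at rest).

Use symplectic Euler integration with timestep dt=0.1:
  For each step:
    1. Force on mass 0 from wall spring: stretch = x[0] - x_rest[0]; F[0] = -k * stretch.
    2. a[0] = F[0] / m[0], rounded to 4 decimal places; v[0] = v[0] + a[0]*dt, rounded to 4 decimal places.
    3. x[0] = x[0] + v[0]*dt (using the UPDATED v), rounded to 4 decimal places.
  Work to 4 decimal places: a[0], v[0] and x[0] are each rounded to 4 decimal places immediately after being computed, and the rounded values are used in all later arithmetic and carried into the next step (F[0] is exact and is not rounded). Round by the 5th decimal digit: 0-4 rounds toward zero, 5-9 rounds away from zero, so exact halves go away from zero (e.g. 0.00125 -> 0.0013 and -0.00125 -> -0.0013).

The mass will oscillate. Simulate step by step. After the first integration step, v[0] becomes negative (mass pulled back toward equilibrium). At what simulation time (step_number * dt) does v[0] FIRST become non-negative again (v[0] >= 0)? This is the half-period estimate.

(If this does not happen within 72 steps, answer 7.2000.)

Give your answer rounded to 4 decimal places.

Answer: 3.7000

Derivation:
Step 0: x=[6.9000] v=[0.0000]
Step 1: x=[6.8768] v=[-0.2325]
Step 2: x=[6.8305] v=[-0.4633]
Step 3: x=[6.7614] v=[-0.6906]
Step 4: x=[6.6701] v=[-0.9127]
Step 5: x=[6.5573] v=[-1.1280]
Step 6: x=[6.4238] v=[-1.3348]
Step 7: x=[6.2706] v=[-1.5316]
Step 8: x=[6.0989] v=[-1.7169]
Step 9: x=[5.9100] v=[-1.8893]
Step 10: x=[5.7052] v=[-2.0476]
Step 11: x=[5.4862] v=[-2.1905]
Step 12: x=[5.2545] v=[-2.3170]
Step 13: x=[5.0119] v=[-2.4261]
Step 14: x=[4.7602] v=[-2.5170]
Step 15: x=[4.5013] v=[-2.5890]
Step 16: x=[4.2371] v=[-2.6416]
Step 17: x=[3.9697] v=[-2.6744]
Step 18: x=[3.7010] v=[-2.6871]
Step 19: x=[3.4330] v=[-2.6797]
Step 20: x=[3.1678] v=[-2.6522]
Step 21: x=[2.9073] v=[-2.6048]
Step 22: x=[2.6535] v=[-2.5379]
Step 23: x=[2.4083] v=[-2.4519]
Step 24: x=[2.1736] v=[-2.3475]
Step 25: x=[1.9511] v=[-2.2255]
Step 26: x=[1.7424] v=[-2.0868]
Step 27: x=[1.5492] v=[-1.9325]
Step 28: x=[1.3728] v=[-1.7637]
Step 29: x=[1.2146] v=[-1.5817]
Step 30: x=[1.0758] v=[-1.3878]
Step 31: x=[0.9575] v=[-1.1835]
Step 32: x=[0.8605] v=[-0.9703]
Step 33: x=[0.7855] v=[-0.7498]
Step 34: x=[0.7331] v=[-0.5237]
Step 35: x=[0.7037] v=[-0.2937]
Step 36: x=[0.6976] v=[-0.0615]
Step 37: x=[0.7147] v=[0.1712]
First v>=0 after going negative at step 37, time=3.7000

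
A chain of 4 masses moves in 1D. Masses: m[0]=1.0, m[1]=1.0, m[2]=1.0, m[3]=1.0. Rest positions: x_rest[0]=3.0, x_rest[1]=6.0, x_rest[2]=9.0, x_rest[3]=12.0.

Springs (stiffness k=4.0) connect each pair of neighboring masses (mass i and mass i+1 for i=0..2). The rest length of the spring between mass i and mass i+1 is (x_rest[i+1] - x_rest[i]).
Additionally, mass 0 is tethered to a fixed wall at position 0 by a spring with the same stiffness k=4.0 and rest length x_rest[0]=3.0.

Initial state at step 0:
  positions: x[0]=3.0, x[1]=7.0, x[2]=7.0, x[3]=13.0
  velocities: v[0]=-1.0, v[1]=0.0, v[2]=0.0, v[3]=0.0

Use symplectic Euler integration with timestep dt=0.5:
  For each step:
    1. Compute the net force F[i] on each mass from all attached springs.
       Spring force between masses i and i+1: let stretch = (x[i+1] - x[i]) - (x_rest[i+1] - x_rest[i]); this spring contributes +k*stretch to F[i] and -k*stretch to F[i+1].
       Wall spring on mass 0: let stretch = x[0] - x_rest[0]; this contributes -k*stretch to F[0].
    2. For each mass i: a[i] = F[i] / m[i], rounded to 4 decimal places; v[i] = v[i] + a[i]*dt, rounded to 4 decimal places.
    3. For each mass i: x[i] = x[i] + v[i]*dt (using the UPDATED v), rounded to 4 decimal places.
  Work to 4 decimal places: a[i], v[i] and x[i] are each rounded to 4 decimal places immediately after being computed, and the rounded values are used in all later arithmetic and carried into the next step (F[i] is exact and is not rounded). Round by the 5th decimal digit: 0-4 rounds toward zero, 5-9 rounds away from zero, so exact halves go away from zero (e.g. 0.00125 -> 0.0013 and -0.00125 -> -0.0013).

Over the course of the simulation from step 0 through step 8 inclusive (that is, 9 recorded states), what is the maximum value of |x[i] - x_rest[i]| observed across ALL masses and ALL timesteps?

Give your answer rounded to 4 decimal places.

Step 0: x=[3.0000 7.0000 7.0000 13.0000] v=[-1.0000 0.0000 0.0000 0.0000]
Step 1: x=[3.5000 3.0000 13.0000 10.0000] v=[1.0000 -8.0000 12.0000 -6.0000]
Step 2: x=[0.0000 9.5000 6.0000 13.0000] v=[-7.0000 13.0000 -14.0000 6.0000]
Step 3: x=[6.0000 3.0000 9.5000 12.0000] v=[12.0000 -13.0000 7.0000 -2.0000]
Step 4: x=[3.0000 6.0000 9.0000 11.5000] v=[-6.0000 6.0000 -1.0000 -1.0000]
Step 5: x=[0.0000 9.0000 8.0000 11.5000] v=[-6.0000 6.0000 -2.0000 0.0000]
Step 6: x=[6.0000 2.0000 11.5000 11.0000] v=[12.0000 -14.0000 7.0000 -1.0000]
Step 7: x=[2.0000 8.5000 5.0000 14.0000] v=[-8.0000 13.0000 -13.0000 6.0000]
Step 8: x=[2.5000 5.0000 11.0000 11.0000] v=[1.0000 -7.0000 12.0000 -6.0000]
Max displacement = 4.0000

Answer: 4.0000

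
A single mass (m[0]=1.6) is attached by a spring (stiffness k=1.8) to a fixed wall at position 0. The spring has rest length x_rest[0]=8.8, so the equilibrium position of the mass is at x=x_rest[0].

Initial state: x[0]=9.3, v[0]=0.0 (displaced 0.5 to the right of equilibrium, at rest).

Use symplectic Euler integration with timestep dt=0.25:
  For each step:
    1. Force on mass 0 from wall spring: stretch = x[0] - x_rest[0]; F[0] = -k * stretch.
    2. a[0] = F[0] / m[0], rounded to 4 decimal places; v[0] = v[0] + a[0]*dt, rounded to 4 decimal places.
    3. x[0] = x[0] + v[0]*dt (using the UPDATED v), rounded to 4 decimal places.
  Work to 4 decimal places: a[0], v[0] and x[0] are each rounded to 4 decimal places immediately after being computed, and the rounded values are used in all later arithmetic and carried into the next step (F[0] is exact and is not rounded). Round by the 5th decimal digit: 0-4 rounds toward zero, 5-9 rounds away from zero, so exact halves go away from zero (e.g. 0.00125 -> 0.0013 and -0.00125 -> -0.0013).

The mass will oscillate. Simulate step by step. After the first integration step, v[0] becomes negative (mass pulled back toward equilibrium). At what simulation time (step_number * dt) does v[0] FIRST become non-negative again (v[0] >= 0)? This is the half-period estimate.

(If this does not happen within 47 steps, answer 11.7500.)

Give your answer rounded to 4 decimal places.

Answer: 3.0000

Derivation:
Step 0: x=[9.3000] v=[0.0000]
Step 1: x=[9.2649] v=[-0.1406]
Step 2: x=[9.1971] v=[-0.2714]
Step 3: x=[9.1013] v=[-0.3831]
Step 4: x=[8.9843] v=[-0.4679]
Step 5: x=[8.8544] v=[-0.5197]
Step 6: x=[8.7207] v=[-0.5350]
Step 7: x=[8.5925] v=[-0.5127]
Step 8: x=[8.4789] v=[-0.4544]
Step 9: x=[8.3879] v=[-0.3641]
Step 10: x=[8.3259] v=[-0.2482]
Step 11: x=[8.2972] v=[-0.1149]
Step 12: x=[8.3038] v=[0.0265]
First v>=0 after going negative at step 12, time=3.0000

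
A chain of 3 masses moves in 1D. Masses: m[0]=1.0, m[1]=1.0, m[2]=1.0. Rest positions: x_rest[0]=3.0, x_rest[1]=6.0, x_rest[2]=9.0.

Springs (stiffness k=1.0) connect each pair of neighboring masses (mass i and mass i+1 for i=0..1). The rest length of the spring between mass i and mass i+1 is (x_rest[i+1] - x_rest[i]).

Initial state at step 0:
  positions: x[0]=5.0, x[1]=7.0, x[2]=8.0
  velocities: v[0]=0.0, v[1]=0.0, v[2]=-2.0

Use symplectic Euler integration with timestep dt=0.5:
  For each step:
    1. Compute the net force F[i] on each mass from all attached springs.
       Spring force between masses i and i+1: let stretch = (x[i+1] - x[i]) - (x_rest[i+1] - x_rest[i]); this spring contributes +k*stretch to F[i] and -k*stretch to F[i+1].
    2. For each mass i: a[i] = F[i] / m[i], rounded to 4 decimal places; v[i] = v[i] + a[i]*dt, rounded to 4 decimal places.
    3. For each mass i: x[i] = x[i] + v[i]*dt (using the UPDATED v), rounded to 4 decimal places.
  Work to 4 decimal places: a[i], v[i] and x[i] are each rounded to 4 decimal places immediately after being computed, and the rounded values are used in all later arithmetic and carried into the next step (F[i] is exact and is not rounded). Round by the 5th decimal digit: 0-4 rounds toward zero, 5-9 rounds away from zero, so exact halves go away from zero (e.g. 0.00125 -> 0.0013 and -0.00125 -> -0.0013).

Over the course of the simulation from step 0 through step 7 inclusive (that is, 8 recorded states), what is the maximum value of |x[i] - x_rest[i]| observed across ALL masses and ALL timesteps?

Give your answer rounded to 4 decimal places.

Answer: 3.4644

Derivation:
Step 0: x=[5.0000 7.0000 8.0000] v=[0.0000 0.0000 -2.0000]
Step 1: x=[4.7500 6.7500 7.5000] v=[-0.5000 -0.5000 -1.0000]
Step 2: x=[4.2500 6.1875 7.5625] v=[-1.0000 -1.1250 0.1250]
Step 3: x=[3.4844 5.4844 8.0313] v=[-1.5313 -1.4063 0.9375]
Step 4: x=[2.4688 4.9180 8.6134] v=[-2.0313 -1.1329 1.1641]
Step 5: x=[1.3155 4.6631 9.0216] v=[-2.3067 -0.5098 0.8164]
Step 6: x=[0.2491 4.6609 9.0902] v=[-2.1329 -0.0044 0.1372]
Step 7: x=[-0.4644 4.6631 8.8015] v=[-1.4270 0.0044 -0.5775]
Max displacement = 3.4644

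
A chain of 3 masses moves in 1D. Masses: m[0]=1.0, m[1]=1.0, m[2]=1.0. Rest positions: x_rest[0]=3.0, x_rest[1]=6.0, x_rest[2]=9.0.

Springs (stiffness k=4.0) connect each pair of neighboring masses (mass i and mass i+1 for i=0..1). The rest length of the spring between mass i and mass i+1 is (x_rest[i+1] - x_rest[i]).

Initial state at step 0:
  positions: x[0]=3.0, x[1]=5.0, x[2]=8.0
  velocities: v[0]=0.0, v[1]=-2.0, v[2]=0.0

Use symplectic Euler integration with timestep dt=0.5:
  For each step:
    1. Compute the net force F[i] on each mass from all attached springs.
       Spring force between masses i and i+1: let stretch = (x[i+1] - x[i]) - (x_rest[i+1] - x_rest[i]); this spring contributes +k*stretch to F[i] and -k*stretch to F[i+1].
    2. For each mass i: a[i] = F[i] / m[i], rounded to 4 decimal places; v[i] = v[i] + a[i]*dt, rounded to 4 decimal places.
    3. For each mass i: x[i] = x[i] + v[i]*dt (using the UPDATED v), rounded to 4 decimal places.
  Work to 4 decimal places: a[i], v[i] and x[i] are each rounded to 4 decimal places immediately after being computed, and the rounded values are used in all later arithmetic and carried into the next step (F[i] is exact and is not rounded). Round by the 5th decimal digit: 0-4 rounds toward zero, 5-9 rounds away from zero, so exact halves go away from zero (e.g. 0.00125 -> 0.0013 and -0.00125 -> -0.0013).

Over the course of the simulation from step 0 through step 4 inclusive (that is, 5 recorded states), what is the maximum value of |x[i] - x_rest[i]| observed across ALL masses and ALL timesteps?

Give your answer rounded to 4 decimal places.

Step 0: x=[3.0000 5.0000 8.0000] v=[0.0000 -2.0000 0.0000]
Step 1: x=[2.0000 5.0000 8.0000] v=[-2.0000 0.0000 0.0000]
Step 2: x=[1.0000 5.0000 8.0000] v=[-2.0000 0.0000 0.0000]
Step 3: x=[1.0000 4.0000 8.0000] v=[0.0000 -2.0000 0.0000]
Step 4: x=[1.0000 4.0000 7.0000] v=[0.0000 0.0000 -2.0000]
Max displacement = 2.0000

Answer: 2.0000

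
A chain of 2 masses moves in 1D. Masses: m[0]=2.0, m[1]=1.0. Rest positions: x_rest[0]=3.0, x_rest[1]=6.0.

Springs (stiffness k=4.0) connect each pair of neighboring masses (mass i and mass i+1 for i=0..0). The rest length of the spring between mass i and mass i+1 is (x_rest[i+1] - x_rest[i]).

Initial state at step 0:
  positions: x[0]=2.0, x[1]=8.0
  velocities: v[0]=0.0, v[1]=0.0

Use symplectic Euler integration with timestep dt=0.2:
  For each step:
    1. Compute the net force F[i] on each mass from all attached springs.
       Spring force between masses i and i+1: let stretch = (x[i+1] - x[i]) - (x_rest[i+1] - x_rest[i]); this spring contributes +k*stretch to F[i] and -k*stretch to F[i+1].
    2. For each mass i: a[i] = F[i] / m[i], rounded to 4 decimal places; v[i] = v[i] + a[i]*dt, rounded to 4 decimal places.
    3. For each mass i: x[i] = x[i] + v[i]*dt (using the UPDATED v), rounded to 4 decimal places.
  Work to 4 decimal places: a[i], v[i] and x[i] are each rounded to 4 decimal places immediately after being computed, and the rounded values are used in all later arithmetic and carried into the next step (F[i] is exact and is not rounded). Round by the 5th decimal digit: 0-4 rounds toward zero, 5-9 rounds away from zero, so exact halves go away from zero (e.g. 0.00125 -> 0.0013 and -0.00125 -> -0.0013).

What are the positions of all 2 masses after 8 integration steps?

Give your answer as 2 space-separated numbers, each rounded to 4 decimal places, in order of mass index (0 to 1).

Step 0: x=[2.0000 8.0000] v=[0.0000 0.0000]
Step 1: x=[2.2400 7.5200] v=[1.2000 -2.4000]
Step 2: x=[2.6624 6.6752] v=[2.1120 -4.2240]
Step 3: x=[3.1658 5.6684] v=[2.5171 -5.0342]
Step 4: x=[3.6294 4.7411] v=[2.3181 -4.6363]
Step 5: x=[3.9420 4.1160] v=[1.5628 -3.1257]
Step 6: x=[4.0285 3.9430] v=[0.4324 -0.8649]
Step 7: x=[3.8681 4.2637] v=[-0.8018 1.6035]
Step 8: x=[3.4994 5.0011] v=[-1.8436 3.6870]

Answer: 3.4994 5.0011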